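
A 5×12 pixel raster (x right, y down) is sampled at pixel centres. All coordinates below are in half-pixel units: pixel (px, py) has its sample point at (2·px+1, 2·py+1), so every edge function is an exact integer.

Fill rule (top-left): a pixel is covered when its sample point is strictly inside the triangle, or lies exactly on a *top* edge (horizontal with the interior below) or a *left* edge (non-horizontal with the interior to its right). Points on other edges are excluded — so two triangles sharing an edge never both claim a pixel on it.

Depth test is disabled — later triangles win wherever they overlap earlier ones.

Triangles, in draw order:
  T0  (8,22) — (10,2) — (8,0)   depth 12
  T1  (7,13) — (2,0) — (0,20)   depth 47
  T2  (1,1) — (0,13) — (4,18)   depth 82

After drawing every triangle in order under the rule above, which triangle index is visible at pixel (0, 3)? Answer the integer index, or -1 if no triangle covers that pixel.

T0:
  2·area = 44  (B↔C swapped to make it positive)
  edge (8, 22)→(8, 0): d=(0,-22) top-left  bias=+0
  edge (8, 0)→(10, 2): d=(2,2) right/bottom  bias=-1
  edge (10, 2)→(8, 22): d=(-2,20) right/bottom  bias=-1
    (4,0)@(9, 1): e=[22,0,22] → ·  [on edge]
    (4,1)@(9, 3): e=[22,4,18] → █
    (4,2)@(9, 5): e=[22,8,14] → █
    (4,3)@(9, 7): e=[22,12,10] → █
    (4,4)@(9, 9): e=[22,16,6] → █
    (4,5)@(9, 11): e=[22,20,2] → █
    (4,6)@(9, 13): e=[22,24,-2] → ·
  covered (5 px):
    · · · · ·
    · · · · █
    · · · · █
    · · · · █
    · · · · █
    · · · · █
    · · · · ·
    · · · · ·
    · · · · ·
    · · · · ·
    · · · · ·
    · · · · ·
T1:
  2·area = 126  (B↔C swapped to make it positive)
  edge (7, 13)→(0, 20): d=(-7,7) right/bottom  bias=-1
  edge (0, 20)→(2, 0): d=(2,-20) top-left  bias=+0
  edge (2, 0)→(7, 13): d=(5,13) right/bottom  bias=-1
    (1,1)@(3, 3): e=[98,26,2] → █
    (2,1)@(5, 3): e=[84,66,-24] → ·
    (1,2)@(3, 5): e=[84,30,12] → █
    (2,2)@(5, 5): e=[70,70,-14] → ·
    (1,3)@(3, 7): e=[70,34,22] → █
    (2,3)@(5, 7): e=[56,74,-4] → ·
    (1,4)@(3, 9): e=[56,38,32] → █
    (2,4)@(5, 9): e=[42,78,6] → █
    (3,4)@(7, 9): e=[28,118,-20] → ·
    (0,5)@(1, 11): e=[56,2,68] → █
    (3,5)@(7, 11): e=[14,122,-10] → ·
    (4,5)@(9, 11): e=[0,162,-36] → ·  [on edge]
    (3,6)@(7, 13): e=[0,126,0] → ·  [on edge]
    (2,7)@(5, 15): e=[0,90,36] → ·  [on edge]
    (1,8)@(3, 17): e=[0,54,72] → ·  [on edge]
    (0,9)@(1, 19): e=[0,18,108] → ·  [on edge]
  covered (14 px):
    · · · · ·
    · █ · · ·
    · █ · · ·
    · █ · · ·
    · █ █ · ·
    █ █ █ · ·
    █ █ █ · ·
    █ █ · · ·
    █ · · · ·
    · · · · ·
    · · · · ·
    · · · · ·
T2:
  2·area = 53  (B↔C swapped to make it positive)
  edge (1, 1)→(4, 18): d=(3,17) right/bottom  bias=-1
  edge (4, 18)→(0, 13): d=(-4,-5) top-left  bias=+0
  edge (0, 13)→(1, 1): d=(1,-12) top-left  bias=+0
    (0,0)@(1, 1): e=[0,53,0] → ·  [on edge]
    (0,1)@(1, 3): e=[6,45,2] → █
    (1,1)@(3, 3): e=[-28,55,26] → ·
    (0,2)@(1, 5): e=[12,37,4] → █
    (1,2)@(3, 5): e=[-22,47,28] → ·
    (0,3)@(1, 7): e=[18,29,6] → █
    (1,3)@(3, 7): e=[-16,39,30] → ·
    (0,4)@(1, 9): e=[24,21,8] → █
    (1,4)@(3, 9): e=[-10,31,32] → ·
    (0,5)@(1, 11): e=[30,13,10] → █
    (1,5)@(3, 11): e=[-4,23,34] → ·
    (0,6)@(1, 13): e=[36,5,12] → █
  covered (8 px):
    · · · · ·
    █ · · · ·
    █ · · · ·
    █ · · · ·
    █ · · · ·
    █ · · · ·
    █ █ · · ·
    · █ · · ·
    · · · · ·
    · · · · ·
    · · · · ·
    · · · · ·

Z-buffer (winner per pixel, '.' = empty):
  . . . . .
  2 1 . . 0
  2 1 . . 0
  2 1 . . 0
  2 1 1 . 0
  2 1 1 . 0
  2 2 1 . .
  1 2 . . .
  1 . . . .
  . . . . .
  . . . . .
  . . . . .

Result: 2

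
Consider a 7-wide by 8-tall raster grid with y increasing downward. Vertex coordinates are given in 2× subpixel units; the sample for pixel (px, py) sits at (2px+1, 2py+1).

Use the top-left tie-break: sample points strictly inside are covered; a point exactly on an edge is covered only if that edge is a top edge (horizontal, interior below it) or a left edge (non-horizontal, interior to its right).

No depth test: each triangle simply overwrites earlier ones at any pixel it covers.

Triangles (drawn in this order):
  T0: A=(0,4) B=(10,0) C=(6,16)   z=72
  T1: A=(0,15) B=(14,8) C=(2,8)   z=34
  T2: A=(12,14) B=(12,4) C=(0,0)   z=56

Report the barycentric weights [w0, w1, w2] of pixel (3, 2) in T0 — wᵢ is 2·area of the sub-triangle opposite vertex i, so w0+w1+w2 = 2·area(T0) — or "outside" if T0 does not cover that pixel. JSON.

T0:
  2·area = 144
  edge (0, 4)→(10, 0): d=(10,-4) top-left  bias=+0
  edge (10, 0)→(6, 16): d=(-4,16) right/bottom  bias=-1
  edge (6, 16)→(0, 4): d=(-6,-12) top-left  bias=+0
    (4,0)@(9, 1): e=[6,12,126] → █
    (5,0)@(11, 1): e=[14,-20,150] → ·
    (1,1)@(3, 3): e=[2,100,42] → █
    (2,1)@(5, 3): e=[10,68,66] → █
    (3,1)@(7, 3): e=[18,36,90] → █
    (5,1)@(11, 3): e=[34,-28,138] → ·
    (0,2)@(1, 5): e=[14,124,6] → █
    (4,2)@(9, 5): e=[46,-4,102] → ·
    (0,3)@(1, 7): e=[34,116,-6] → ·
    (1,3)@(3, 7): e=[42,84,18] → █
    (4,3)@(9, 7): e=[66,-12,90] → ·
    (1,4)@(3, 9): e=[62,76,6] → █
  covered (18 px):
    · · · · █ · ·
    · █ █ █ █ · ·
    █ █ █ █ · · ·
    · █ █ █ · · ·
    · █ █ █ · · ·
    · · █ █ · · ·
    · · █ · · · ·
    · · · · · · ·
T1:
  2·area = 84  (B↔C swapped to make it positive)
  edge (0, 15)→(2, 8): d=(2,-7) top-left  bias=+0
  edge (2, 8)→(14, 8): d=(12,0) top-left  bias=+0
  edge (14, 8)→(0, 15): d=(-14,7) right/bottom  bias=-1
    (1,4)@(3, 9): e=[9,12,63] → █
    (2,4)@(5, 9): e=[23,12,49] → █
    (3,4)@(7, 9): e=[37,12,35] → █
    (4,4)@(9, 9): e=[51,12,21] → █
    (5,4)@(11, 9): e=[65,12,7] → █
    (6,4)@(13, 9): e=[79,12,-7] → ·
    (1,5)@(3, 11): e=[13,36,35] → █
    (4,5)@(9, 11): e=[55,36,-7] → ·
    (5,5)@(11, 11): e=[69,36,-21] → ·
    (0,6)@(1, 13): e=[3,60,21] → █
    (2,6)@(5, 13): e=[31,60,-7] → ·
    (3,6)@(7, 13): e=[45,60,-21] → ·
  covered (10 px):
    · · · · · · ·
    · · · · · · ·
    · · · · · · ·
    · · · · · · ·
    · █ █ █ █ █ ·
    · █ █ █ · · ·
    █ █ · · · · ·
    · · · · · · ·
T2:
  2·area = 120  (B↔C swapped to make it positive)
  edge (12, 14)→(0, 0): d=(-12,-14) top-left  bias=+0
  edge (0, 0)→(12, 4): d=(12,4) right/bottom  bias=-1
  edge (12, 4)→(12, 14): d=(0,10) right/bottom  bias=-1
    (0,0)@(1, 1): e=[2,8,110] → █
    (1,0)@(3, 1): e=[30,0,90] → ·  [on edge]
    (0,1)@(1, 3): e=[-22,32,110] → ·
    (1,1)@(3, 3): e=[6,24,90] → █
    (2,1)@(5, 3): e=[34,16,70] → █
    (3,1)@(7, 3): e=[62,8,50] → █
    (4,1)@(9, 3): e=[90,0,30] → ·  [on edge]
    (1,2)@(3, 5): e=[-18,48,90] → ·
    (2,2)@(5, 5): e=[10,40,70] → █
    (4,2)@(9, 5): e=[66,24,30] → █
    (5,2)@(11, 5): e=[94,16,10] → █
    (6,2)@(13, 5): e=[122,8,-10] → ·
  covered (14 px):
    █ · · · · · ·
    · █ █ █ · · ·
    · · █ █ █ █ ·
    · · · █ █ █ ·
    · · · · █ █ ·
    · · · · · █ ·
    · · · · · · ·
    · · · · · · ·

Final: [28,78,38]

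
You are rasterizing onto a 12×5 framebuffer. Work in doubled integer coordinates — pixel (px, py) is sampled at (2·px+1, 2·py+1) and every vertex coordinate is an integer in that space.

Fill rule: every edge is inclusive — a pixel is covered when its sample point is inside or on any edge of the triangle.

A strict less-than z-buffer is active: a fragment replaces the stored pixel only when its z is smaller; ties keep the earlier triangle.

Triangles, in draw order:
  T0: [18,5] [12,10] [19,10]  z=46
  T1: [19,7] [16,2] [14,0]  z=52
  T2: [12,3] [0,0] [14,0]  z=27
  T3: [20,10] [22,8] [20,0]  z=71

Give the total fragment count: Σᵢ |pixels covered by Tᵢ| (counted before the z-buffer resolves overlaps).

T0:
  2·area = 35  (B↔C swapped to make it positive)
  edge (18, 5)→(19, 10): d=(1,5) inclusive
  edge (19, 10)→(12, 10): d=(-7,0) inclusive
  edge (12, 10)→(18, 5): d=(6,-5) inclusive
    (8,3)@(17, 7): e=[7,21,7] → #
    (9,3)@(19, 7): e=[-3,21,17] → ·
    (7,4)@(15, 9): e=[19,7,9] → #
    (9,4)@(19, 9): e=[-1,7,29] → ·
  covered (3 px):
    · · · · · · · · · · · ·
    · · · · · · · · · · · ·
    · · · · · · · · · · · ·
    · · · · · · · · # · · ·
    · · · · · · · # # · · ·
T1:
  2·area = 4  (B↔C swapped to make it positive)
  edge (19, 7)→(14, 0): d=(-5,-7) inclusive
  edge (14, 0)→(16, 2): d=(2,2) inclusive
  edge (16, 2)→(19, 7): d=(3,5) inclusive
    (7,0)@(15, 1): e=[2,0,2] → #  [on edge]
    (8,0)@(17, 1): e=[16,-4,-8] → ·
    (7,1)@(15, 3): e=[-8,4,8] → ·
    (8,1)@(17, 3): e=[6,0,-2] → ·  [on edge]
    (9,2)@(19, 5): e=[10,0,-6] → ·  [on edge]
    (9,3)@(19, 7): e=[0,4,0] → #  [on edge]
    (10,3)@(21, 7): e=[14,0,-10] → ·  [on edge]
    (9,4)@(19, 9): e=[-10,8,6] → ·
    (11,4)@(23, 9): e=[18,0,-14] → ·  [on edge]
  covered (2 px):
    · · · · · · · # · · · ·
    · · · · · · · · · · · ·
    · · · · · · · · · · · ·
    · · · · · · · · · # · ·
    · · · · · · · · · · · ·
T2:
  2·area = 42
  edge (12, 3)→(0, 0): d=(-12,-3) inclusive
  edge (0, 0)→(14, 0): d=(14,0) inclusive
  edge (14, 0)→(12, 3): d=(-2,3) inclusive
    (2,0)@(5, 1): e=[3,14,25] → #
    (3,0)@(7, 1): e=[9,14,19] → #
    (4,0)@(9, 1): e=[15,14,13] → #
    (5,0)@(11, 1): e=[21,14,7] → #
    (6,0)@(13, 1): e=[27,14,1] → #
    (7,0)@(15, 1): e=[33,14,-5] → ·
    (2,1)@(5, 3): e=[-21,42,21] → ·
    (3,1)@(7, 3): e=[-15,42,15] → ·
    (4,1)@(9, 3): e=[-9,42,9] → ·
    (5,1)@(11, 3): e=[-3,42,3] → ·
    (6,1)@(13, 3): e=[3,42,-3] → ·
  covered (5 px):
    · · # # # # # · · · · ·
    · · · · · · · · · · · ·
    · · · · · · · · · · · ·
    · · · · · · · · · · · ·
    · · · · · · · · · · · ·
T3:
  2·area = 20  (B↔C swapped to make it positive)
  edge (20, 10)→(20, 0): d=(0,-10) inclusive
  edge (20, 0)→(22, 8): d=(2,8) inclusive
  edge (22, 8)→(20, 10): d=(-2,2) inclusive
    (10,2)@(21, 5): e=[10,2,8] → #
    (11,2)@(23, 5): e=[30,-14,4] → ·
    (10,3)@(21, 7): e=[10,6,4] → #
    (11,3)@(23, 7): e=[30,-10,0] → ·  [on edge]
    (10,4)@(21, 9): e=[10,10,0] → #  [on edge]
    (11,4)@(23, 9): e=[30,-6,-4] → ·
  covered (3 px):
    · · · · · · · · · · · ·
    · · · · · · · · · · · ·
    · · · · · · · · · · # ·
    · · · · · · · · · · # ·
    · · · · · · · · · · # ·

Final: 13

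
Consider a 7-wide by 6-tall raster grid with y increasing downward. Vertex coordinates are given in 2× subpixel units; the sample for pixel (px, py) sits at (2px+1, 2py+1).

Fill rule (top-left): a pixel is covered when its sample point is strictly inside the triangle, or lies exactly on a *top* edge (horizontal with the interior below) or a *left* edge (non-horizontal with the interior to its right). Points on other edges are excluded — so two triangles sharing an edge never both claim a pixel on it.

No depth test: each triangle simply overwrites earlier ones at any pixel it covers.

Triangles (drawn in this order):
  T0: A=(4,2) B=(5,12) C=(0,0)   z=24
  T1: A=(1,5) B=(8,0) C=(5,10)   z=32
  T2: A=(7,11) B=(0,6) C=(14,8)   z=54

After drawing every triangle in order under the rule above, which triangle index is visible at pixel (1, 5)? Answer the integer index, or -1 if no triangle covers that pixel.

T0:
  2·area = 38
  edge (4, 2)→(5, 12): d=(1,10) right/bottom  bias=-1
  edge (5, 12)→(0, 0): d=(-5,-12) top-left  bias=+0
  edge (0, 0)→(4, 2): d=(4,2) right/bottom  bias=-1
    (0,0)@(1, 1): e=[29,7,2] → █
    (1,0)@(3, 1): e=[9,31,-2] → ·
    (0,1)@(1, 3): e=[31,-3,10] → ·
    (1,1)@(3, 3): e=[11,21,6] → █
    (2,1)@(5, 3): e=[-9,45,2] → ·
    (1,2)@(3, 5): e=[13,11,14] → █
    (2,2)@(5, 5): e=[-7,35,10] → ·
    (1,3)@(3, 7): e=[15,1,22] → █
    (2,3)@(5, 7): e=[-5,25,18] → ·
    (1,4)@(3, 9): e=[17,-9,30] → ·
  covered (4 px):
    █ · · · · · ·
    · █ · · · · ·
    · █ · · · · ·
    · █ · · · · ·
    · · · · · · ·
    · · · · · · ·
T1:
  2·area = 55
  edge (1, 5)→(8, 0): d=(7,-5) top-left  bias=+0
  edge (8, 0)→(5, 10): d=(-3,10) right/bottom  bias=-1
  edge (5, 10)→(1, 5): d=(-4,-5) top-left  bias=+0
    (3,0)@(7, 1): e=[2,7,46] → █
    (4,0)@(9, 1): e=[12,-13,56] → ·
    (2,1)@(5, 3): e=[6,21,28] → █
    (4,1)@(9, 3): e=[26,-19,48] → ·
    (0,2)@(1, 5): e=[0,55,0] → █  [on edge]
    (1,2)@(3, 5): e=[10,35,10] → █
    (3,2)@(7, 5): e=[30,-5,30] → ·
    (0,3)@(1, 7): e=[14,49,-8] → ·
    (1,3)@(3, 7): e=[24,29,2] → █
    (3,3)@(7, 7): e=[44,-11,22] → ·
    (1,4)@(3, 9): e=[38,23,-6] → ·
    (2,4)@(5, 9): e=[48,3,4] → █
  covered (9 px):
    · · · █ · · ·
    · · █ █ · · ·
    █ █ █ · · · ·
    · █ █ · · · ·
    · · █ · · · ·
    · · · · · · ·
T2:
  2·area = 56
  edge (7, 11)→(0, 6): d=(-7,-5) top-left  bias=+0
  edge (0, 6)→(14, 8): d=(14,2) right/bottom  bias=-1
  edge (14, 8)→(7, 11): d=(-7,3) right/bottom  bias=-1
    (1,3)@(3, 7): e=[8,8,40] → █
    (2,3)@(5, 7): e=[18,4,34] → █
    (3,3)@(7, 7): e=[28,0,28] → ·  [on edge]
    (1,4)@(3, 9): e=[-6,36,26] → ·
    (2,4)@(5, 9): e=[4,32,20] → █
    (3,4)@(7, 9): e=[14,28,14] → █
    (4,4)@(9, 9): e=[24,24,8] → █
    (5,4)@(11, 9): e=[34,20,2] → █
    (6,4)@(13, 9): e=[44,16,-4] → ·
    (2,5)@(5, 11): e=[-10,60,6] → ·
    (3,5)@(7, 11): e=[0,56,0] → ·  [on edge]
    (4,5)@(9, 11): e=[10,52,-6] → ·
  covered (6 px):
    · · · · · · ·
    · · · · · · ·
    · · · · · · ·
    · █ █ · · · ·
    · · █ █ █ █ ·
    · · · · · · ·

Z-buffer (winner per pixel, '.' = empty):
  0 . . 1 . . .
  . 0 1 1 . . .
  1 1 1 . . . .
  . 2 2 . . . .
  . . 2 2 2 2 .
  . . . . . . .

Answer: -1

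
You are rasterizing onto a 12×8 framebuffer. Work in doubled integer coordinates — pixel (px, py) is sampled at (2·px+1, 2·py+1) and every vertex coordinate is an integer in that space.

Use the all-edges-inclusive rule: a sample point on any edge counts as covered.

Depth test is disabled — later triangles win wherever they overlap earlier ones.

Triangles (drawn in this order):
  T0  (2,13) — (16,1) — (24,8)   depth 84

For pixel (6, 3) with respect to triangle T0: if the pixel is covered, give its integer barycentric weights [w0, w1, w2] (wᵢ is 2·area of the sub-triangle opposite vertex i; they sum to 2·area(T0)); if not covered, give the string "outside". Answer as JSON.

T0:
  2·area = 194
  edge (2, 13)→(16, 1): d=(14,-12) inclusive
  edge (16, 1)→(24, 8): d=(8,7) inclusive
  edge (24, 8)→(2, 13): d=(-22,5) inclusive
    (7,1)@(15, 3): e=[16,23,155] → #
    (8,1)@(17, 3): e=[40,9,145] → #
    (9,1)@(19, 3): e=[64,-5,135] → ·
    (6,2)@(13, 5): e=[20,53,121] → #
    (9,2)@(19, 5): e=[92,11,91] → #
    (10,2)@(21, 5): e=[116,-3,81] → ·
    (4,3)@(9, 7): e=[0,97,97] → #  [on edge]
    (5,3)@(11, 7): e=[24,83,87] → #
    (10,3)@(21, 7): e=[144,13,37] → #
    (11,3)@(23, 7): e=[168,-1,27] → ·
    (3,4)@(7, 9): e=[4,127,63] → #
    (10,4)@(21, 9): e=[172,29,-7] → ·
  covered (23 px):
    · · · · · · · · · · · ·
    · · · · · · · # # · · ·
    · · · · · · # # # # · ·
    · · · · # # # # # # # ·
    · · · # # # # # # # · ·
    · · # # # · · · · · · ·
    · · · · · · · · · · · ·
    · · · · · · · · · · · ·

Final: [69,77,48]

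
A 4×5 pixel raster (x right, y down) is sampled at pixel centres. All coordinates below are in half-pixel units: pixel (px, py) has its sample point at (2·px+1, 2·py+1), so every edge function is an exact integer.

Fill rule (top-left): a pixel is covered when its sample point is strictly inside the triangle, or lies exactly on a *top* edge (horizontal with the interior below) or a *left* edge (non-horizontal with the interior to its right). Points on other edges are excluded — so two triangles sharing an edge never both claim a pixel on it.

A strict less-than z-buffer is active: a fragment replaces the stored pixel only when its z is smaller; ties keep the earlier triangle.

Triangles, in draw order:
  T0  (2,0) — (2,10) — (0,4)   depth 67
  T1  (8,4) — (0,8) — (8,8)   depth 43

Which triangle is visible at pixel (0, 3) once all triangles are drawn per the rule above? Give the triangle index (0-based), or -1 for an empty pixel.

T0:
  2·area = 20
  edge (2, 0)→(2, 10): d=(0,10) right/bottom  bias=-1
  edge (2, 10)→(0, 4): d=(-2,-6) top-left  bias=+0
  edge (0, 4)→(2, 0): d=(2,-4) top-left  bias=+0
    (0,1)@(1, 3): e=[10,8,2] → #
    (1,1)@(3, 3): e=[-10,20,10] → ·
    (0,2)@(1, 5): e=[10,4,6] → #
    (1,2)@(3, 5): e=[-10,16,14] → ·
    (0,3)@(1, 7): e=[10,0,10] → #  [on edge]
    (1,3)@(3, 7): e=[-10,12,18] → ·
    (0,4)@(1, 9): e=[10,-4,14] → ·
  covered (3 px):
    · · · ·
    # · · ·
    # · · ·
    # · · ·
    · · · ·
T1:
  2·area = 32  (B↔C swapped to make it positive)
  edge (8, 4)→(8, 8): d=(0,4) right/bottom  bias=-1
  edge (8, 8)→(0, 8): d=(-8,0) right/bottom  bias=-1
  edge (0, 8)→(8, 4): d=(8,-4) top-left  bias=+0
    (3,2)@(7, 5): e=[4,24,4] → #
    (1,3)@(3, 7): e=[20,8,4] → #
    (2,3)@(5, 7): e=[12,8,12] → #
    (1,4)@(3, 9): e=[20,-8,20] → ·
    (2,4)@(5, 9): e=[12,-8,28] → ·
    (3,4)@(7, 9): e=[4,-8,36] → ·
  covered (4 px):
    · · · ·
    · · · ·
    · · · #
    · # # #
    · · · ·

Z-buffer (winner per pixel, '.' = empty):
  . . . .
  0 . . .
  0 . . 1
  0 1 1 1
  . . . .

Result: 0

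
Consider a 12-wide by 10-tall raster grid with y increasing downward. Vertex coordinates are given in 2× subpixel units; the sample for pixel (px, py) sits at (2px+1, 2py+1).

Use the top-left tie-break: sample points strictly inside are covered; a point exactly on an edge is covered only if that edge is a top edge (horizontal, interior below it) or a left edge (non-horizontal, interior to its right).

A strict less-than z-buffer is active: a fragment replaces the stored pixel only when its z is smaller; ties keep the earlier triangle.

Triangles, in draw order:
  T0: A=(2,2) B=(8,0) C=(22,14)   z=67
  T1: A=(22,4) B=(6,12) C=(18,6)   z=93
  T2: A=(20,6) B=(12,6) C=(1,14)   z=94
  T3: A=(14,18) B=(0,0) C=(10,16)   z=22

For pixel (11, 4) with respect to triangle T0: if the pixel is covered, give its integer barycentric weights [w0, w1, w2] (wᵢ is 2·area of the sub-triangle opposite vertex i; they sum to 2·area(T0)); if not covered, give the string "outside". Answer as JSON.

T0:
  2·area = 112
  edge (2, 2)→(8, 0): d=(6,-2) top-left  bias=+0
  edge (8, 0)→(22, 14): d=(14,14) right/bottom  bias=-1
  edge (22, 14)→(2, 2): d=(-20,-12) top-left  bias=+0
    (2,0)@(5, 1): e=[0,56,56] → █  [on edge]
    (3,0)@(7, 1): e=[4,28,80] → █
    (4,0)@(9, 1): e=[8,0,104] → ·  [on edge]
    (2,1)@(5, 3): e=[12,84,16] → █
    (4,1)@(9, 3): e=[20,28,64] → █
    (5,1)@(11, 3): e=[24,0,88] → ·  [on edge]
    (2,2)@(5, 5): e=[24,112,-24] → ·
    (3,2)@(7, 5): e=[28,84,0] → █  [on edge]
    (5,2)@(11, 5): e=[36,28,48] → █
    (6,2)@(13, 5): e=[40,0,72] → ·  [on edge]
    (3,3)@(7, 7): e=[40,112,-40] → ·
    (4,3)@(9, 7): e=[44,84,-16] → ·
    (7,3)@(15, 7): e=[56,0,56] → ·  [on edge]
    (8,4)@(17, 9): e=[72,0,40] → ·  [on edge]
    (8,5)@(17, 11): e=[84,28,0] → █  [on edge]
    (9,5)@(19, 11): e=[88,0,24] → ·  [on edge]
    (10,6)@(21, 13): e=[104,0,8] → ·  [on edge]
    (11,7)@(23, 15): e=[120,0,-8] → ·  [on edge]
  covered (12 px):
    · · █ █ · · · · · · · ·
    · · █ █ █ · · · · · · ·
    · · · █ █ █ · · · · · ·
    · · · · · █ █ · · · · ·
    · · · · · · · █ · · · ·
    · · · · · · · · █ · · ·
    · · · · · · · · · · · ·
    · · · · · · · · · · · ·
    · · · · · · · · · · · ·
    · · · · · · · · · · · ·
T1:
  degenerate (2·area = 0) — covers nothing
T2:
  2·area = 64  (B↔C swapped to make it positive)
  edge (20, 6)→(1, 14): d=(-19,8) right/bottom  bias=-1
  edge (1, 14)→(12, 6): d=(11,-8) top-left  bias=+0
  edge (12, 6)→(20, 6): d=(8,0) top-left  bias=+0
    (5,3)@(11, 7): e=[53,3,8] → █
    (6,3)@(13, 7): e=[37,19,8] → █
    (7,3)@(15, 7): e=[21,35,8] → █
    (8,3)@(17, 7): e=[5,51,8] → █
    (9,3)@(19, 7): e=[-11,67,8] → ·
    (4,4)@(9, 9): e=[31,9,24] → █
    (6,4)@(13, 9): e=[-1,41,24] → ·
    (7,4)@(15, 9): e=[-17,57,24] → ·
    (8,4)@(17, 9): e=[-33,73,24] → ·
    (3,5)@(7, 11): e=[9,15,40] → █
    (4,5)@(9, 11): e=[-7,31,40] → ·
    (5,5)@(11, 11): e=[-23,47,40] → ·
  covered (8 px):
    · · · · · · · · · · · ·
    · · · · · · · · · · · ·
    · · · · · · · · · · · ·
    · · · · · █ █ █ █ · · ·
    · · · · █ █ · · · · · ·
    · · · █ · · · · · · · ·
    · █ · · · · · · · · · ·
    · · · · · · · · · · · ·
    · · · · · · · · · · · ·
    · · · · · · · · · · · ·
T3:
  2·area = 44  (B↔C swapped to make it positive)
  edge (14, 18)→(10, 16): d=(-4,-2) top-left  bias=+0
  edge (10, 16)→(0, 0): d=(-10,-16) top-left  bias=+0
  edge (0, 0)→(14, 18): d=(14,18) right/bottom  bias=-1
    (2,3)@(5, 7): e=[26,10,8] → █
    (3,3)@(7, 7): e=[30,42,-28] → ·
    (2,4)@(5, 9): e=[18,-10,36] → ·
    (3,4)@(7, 9): e=[22,22,0] → ·  [on edge]
    (3,5)@(7, 11): e=[14,2,28] → █
    (4,5)@(9, 11): e=[18,34,-8] → ·
    (3,6)@(7, 13): e=[6,-18,56] → ·
    (4,6)@(9, 13): e=[10,14,20] → █
    (5,6)@(11, 13): e=[14,46,-16] → ·
    (4,7)@(9, 15): e=[2,-6,48] → ·
    (5,7)@(11, 15): e=[6,26,12] → █
    (6,7)@(13, 15): e=[10,58,-24] → ·
  covered (5 px):
    · · · · · · · · · · · ·
    · · · · · · · · · · · ·
    · · · · · · · · · · · ·
    · · █ · · · · · · · · ·
    · · · · · · · · · · · ·
    · · · █ · · · · · · · ·
    · · · · █ · · · · · · ·
    · · · · · █ · · · · · ·
    · · · · · · █ · · · · ·
    · · · · · · · · · · · ·

Answer: "outside"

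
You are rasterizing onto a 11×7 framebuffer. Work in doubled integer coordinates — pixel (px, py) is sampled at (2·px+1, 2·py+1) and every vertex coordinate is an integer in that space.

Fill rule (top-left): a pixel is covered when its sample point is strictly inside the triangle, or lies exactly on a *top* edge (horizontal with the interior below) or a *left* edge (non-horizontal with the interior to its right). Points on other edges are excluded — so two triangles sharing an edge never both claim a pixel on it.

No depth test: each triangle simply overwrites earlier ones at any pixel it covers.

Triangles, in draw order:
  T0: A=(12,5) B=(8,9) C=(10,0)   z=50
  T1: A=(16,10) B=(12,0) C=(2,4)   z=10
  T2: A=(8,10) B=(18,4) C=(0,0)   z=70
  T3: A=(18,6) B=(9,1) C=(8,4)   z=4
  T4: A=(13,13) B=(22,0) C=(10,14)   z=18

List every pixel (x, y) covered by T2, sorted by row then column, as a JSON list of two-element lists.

T0:
  2·area = 28
  edge (12, 5)→(8, 9): d=(-4,4) right/bottom  bias=-1
  edge (8, 9)→(10, 0): d=(2,-9) top-left  bias=+0
  edge (10, 0)→(12, 5): d=(2,5) right/bottom  bias=-1
    (5,1)@(11, 3): e=[12,15,1] → █
    (6,1)@(13, 3): e=[4,33,-9] → ·
    (4,2)@(9, 5): e=[12,1,15] → █
    (6,2)@(13, 5): e=[-4,37,-5] → ·
    (4,3)@(9, 7): e=[4,5,19] → █
    (5,3)@(11, 7): e=[-4,23,9] → ·
    (4,4)@(9, 9): e=[-4,9,23] → ·
  covered (4 px):
    · · · · · · · · · · ·
    · · · · · █ · · · · ·
    · · · · █ █ · · · · ·
    · · · · █ · · · · · ·
    · · · · · · · · · · ·
    · · · · · · · · · · ·
    · · · · · · · · · · ·
T1:
  2·area = 116  (B↔C swapped to make it positive)
  edge (16, 10)→(2, 4): d=(-14,-6) top-left  bias=+0
  edge (2, 4)→(12, 0): d=(10,-4) top-left  bias=+0
  edge (12, 0)→(16, 10): d=(4,10) right/bottom  bias=-1
    (5,0)@(11, 1): e=[96,6,14] → █
    (6,0)@(13, 1): e=[108,14,-6] → ·
    (2,1)@(5, 3): e=[32,2,82] → █
    (3,1)@(7, 3): e=[44,10,62] → █
    (4,1)@(9, 3): e=[56,18,42] → █
    (6,1)@(13, 3): e=[80,34,2] → █
    (7,1)@(15, 3): e=[92,42,-18] → ·
    (2,2)@(5, 5): e=[4,22,90] → █
    (7,2)@(15, 5): e=[64,62,-10] → ·
    (2,3)@(5, 7): e=[-24,42,98] → ·
    (3,3)@(7, 7): e=[-12,50,78] → ·
    (4,3)@(9, 7): e=[0,58,58] → █  [on edge]
  covered (15 px):
    · · · · · █ · · · · ·
    · · █ █ █ █ █ · · · ·
    · · █ █ █ █ █ · · · ·
    · · · · █ █ █ · · · ·
    · · · · · · · █ · · ·
    · · · · · · · · · · ·
    · · · · · · · · · · ·
T2:
  2·area = 148  (B↔C swapped to make it positive)
  edge (8, 10)→(0, 0): d=(-8,-10) top-left  bias=+0
  edge (0, 0)→(18, 4): d=(18,4) right/bottom  bias=-1
  edge (18, 4)→(8, 10): d=(-10,6) right/bottom  bias=-1
    (0,0)@(1, 1): e=[2,14,132] → █
    (1,0)@(3, 1): e=[22,6,120] → █
    (2,0)@(5, 1): e=[42,-2,108] → ·
    (0,1)@(1, 3): e=[-14,50,112] → ·
    (1,1)@(3, 3): e=[6,42,100] → █
    (2,1)@(5, 3): e=[26,34,88] → █
    (3,1)@(7, 3): e=[46,26,76] → █
    (4,1)@(9, 3): e=[66,18,64] → █
    (5,1)@(11, 3): e=[86,10,52] → █
    (6,1)@(13, 3): e=[106,2,40] → █
    (7,1)@(15, 3): e=[126,-6,28] → ·
    (1,2)@(3, 5): e=[-10,78,80] → ·
    (6,3)@(13, 7): e=[74,74,0] → ·  [on edge]
    (1,6)@(3, 13): e=[-74,222,0] → ·  [on edge]
  covered (18 px):
    █ █ · · · · · · · · ·
    · █ █ █ █ █ █ · · · ·
    · · █ █ █ █ █ █ · · ·
    · · · █ █ █ · · · · ·
    · · · · █ · · · · · ·
    · · · · · · · · · · ·
    · · · · · · · · · · ·
T3:
  2·area = 32  (B↔C swapped to make it positive)
  edge (18, 6)→(8, 4): d=(-10,-2) top-left  bias=+0
  edge (8, 4)→(9, 1): d=(1,-3) top-left  bias=+0
  edge (9, 1)→(18, 6): d=(9,5) right/bottom  bias=-1
    (4,0)@(9, 1): e=[32,0,0] → ·  [on edge]
    (1,1)@(3, 3): e=[0,-16,48] → ·  [on edge]
    (4,1)@(9, 3): e=[12,2,18] → █
    (5,1)@(11, 3): e=[16,8,8] → █
    (6,1)@(13, 3): e=[20,14,-2] → ·
    (4,2)@(9, 5): e=[-8,4,36] → ·
    (5,2)@(11, 5): e=[-4,10,26] → ·
    (6,2)@(13, 5): e=[0,16,16] → █  [on edge]
    (7,2)@(15, 5): e=[4,22,6] → █
    (8,2)@(17, 5): e=[8,28,-4] → ·
    (3,3)@(7, 7): e=[-32,0,64] → ·  [on edge]
    (6,3)@(13, 7): e=[-20,18,34] → ·
    (2,6)@(5, 13): e=[-96,0,128] → ·  [on edge]
  covered (4 px):
    · · · · · · · · · · ·
    · · · · █ █ · · · · ·
    · · · · · · █ █ · · ·
    · · · · · · · · · · ·
    · · · · · · · · · · ·
    · · · · · · · · · · ·
    · · · · · · · · · · ·
T4:
  2·area = 30  (B↔C swapped to make it positive)
  edge (13, 13)→(10, 14): d=(-3,1) right/bottom  bias=-1
  edge (10, 14)→(22, 0): d=(12,-14) top-left  bias=+0
  edge (22, 0)→(13, 13): d=(-9,13) right/bottom  bias=-1
    (8,3)@(17, 7): e=[14,14,2] → █
    (9,3)@(19, 7): e=[12,42,-24] → ·
    (7,4)@(15, 9): e=[10,10,10] → █
    (8,4)@(17, 9): e=[8,38,-16] → ·
    (6,5)@(13, 11): e=[6,6,18] → █
    (7,5)@(15, 11): e=[4,34,-8] → ·
    (9,5)@(19, 11): e=[0,90,-60] → ·  [on edge]
    (5,6)@(11, 13): e=[2,2,26] → █
    (6,6)@(13, 13): e=[0,30,0] → ·  [on edge]
  covered (4 px):
    · · · · · · · · · · ·
    · · · · · · · · · · ·
    · · · · · · · · · · ·
    · · · · · · · · █ · ·
    · · · · · · · █ · · ·
    · · · · · · █ · · · ·
    · · · · · █ · · · · ·

Answer: [[0,0],[1,0],[1,1],[2,1],[3,1],[4,1],[5,1],[6,1],[2,2],[3,2],[4,2],[5,2],[6,2],[7,2],[3,3],[4,3],[5,3],[4,4]]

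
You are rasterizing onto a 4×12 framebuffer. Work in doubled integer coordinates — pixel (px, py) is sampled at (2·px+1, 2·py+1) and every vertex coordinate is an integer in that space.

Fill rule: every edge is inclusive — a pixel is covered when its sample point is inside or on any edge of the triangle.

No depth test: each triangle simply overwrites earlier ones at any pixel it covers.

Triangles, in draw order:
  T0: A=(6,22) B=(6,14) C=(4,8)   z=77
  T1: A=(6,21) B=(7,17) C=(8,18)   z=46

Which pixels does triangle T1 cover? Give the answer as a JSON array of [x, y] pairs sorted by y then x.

T0:
  2·area = 16  (B↔C swapped to make it positive)
  edge (6, 22)→(4, 8): d=(-2,-14) inclusive
  edge (4, 8)→(6, 14): d=(2,6) inclusive
  edge (6, 14)→(6, 22): d=(0,8) inclusive
    (1,0)@(3, 1): e=[0,-8,24] → ·  [on edge]
    (1,2)@(3, 5): e=[-8,0,24] → ·  [on edge]
    (2,5)@(5, 11): e=[8,0,8] → #  [on edge]
    (3,5)@(7, 11): e=[36,-12,-8] → ·
    (2,6)@(5, 13): e=[4,4,8] → #
    (3,6)@(7, 13): e=[32,-8,-8] → ·
    (2,7)@(5, 15): e=[0,8,8] → #  [on edge]
    (3,7)@(7, 15): e=[28,-4,-8] → ·
    (2,8)@(5, 17): e=[-4,12,8] → ·
    (3,8)@(7, 17): e=[24,0,-8] → ·  [on edge]
  covered (3 px):
    · · · ·
    · · · ·
    · · · ·
    · · · ·
    · · · ·
    · · # ·
    · · # ·
    · · # ·
    · · · ·
    · · · ·
    · · · ·
    · · · ·
T1:
  2·area = 5
  edge (6, 21)→(7, 17): d=(1,-4) inclusive
  edge (7, 17)→(8, 18): d=(1,1) inclusive
  edge (8, 18)→(6, 21): d=(-2,3) inclusive
    (0,5)@(1, 11): e=[-30,0,35] → ·  [on edge]
    (1,6)@(3, 13): e=[-20,0,25] → ·  [on edge]
    (2,7)@(5, 15): e=[-10,0,15] → ·  [on edge]
    (3,8)@(7, 17): e=[0,0,5] → #  [on edge]
    (3,9)@(7, 19): e=[2,2,1] → #
    (3,10)@(7, 21): e=[4,4,-3] → ·
  covered (2 px):
    · · · ·
    · · · ·
    · · · ·
    · · · ·
    · · · ·
    · · · ·
    · · · ·
    · · · ·
    · · · #
    · · · #
    · · · ·
    · · · ·

Answer: [[3,8],[3,9]]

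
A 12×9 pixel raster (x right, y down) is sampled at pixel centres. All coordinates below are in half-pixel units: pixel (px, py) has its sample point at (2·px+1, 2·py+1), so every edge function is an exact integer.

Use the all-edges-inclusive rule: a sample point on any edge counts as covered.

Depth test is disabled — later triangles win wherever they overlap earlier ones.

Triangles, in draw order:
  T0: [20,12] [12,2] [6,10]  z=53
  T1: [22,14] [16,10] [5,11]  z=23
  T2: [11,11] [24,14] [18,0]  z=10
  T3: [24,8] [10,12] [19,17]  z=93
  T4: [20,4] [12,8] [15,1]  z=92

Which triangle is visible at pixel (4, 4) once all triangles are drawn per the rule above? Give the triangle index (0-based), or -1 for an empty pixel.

T0:
  2·area = 124  (B↔C swapped to make it positive)
  edge (20, 12)→(6, 10): d=(-14,-2) inclusive
  edge (6, 10)→(12, 2): d=(6,-8) inclusive
  edge (12, 2)→(20, 12): d=(8,10) inclusive
    (5,2)@(11, 5): e=[80,10,34] → X
    (6,2)@(13, 5): e=[84,26,14] → X
    (7,2)@(15, 5): e=[88,42,-6] → .
    (4,3)@(9, 7): e=[48,6,70] → X
    (7,3)@(15, 7): e=[60,54,10] → X
    (8,3)@(17, 7): e=[64,70,-10] → .
    (3,4)@(7, 9): e=[16,2,106] → X
    (8,4)@(17, 9): e=[36,82,6] → X
    (9,4)@(19, 9): e=[40,98,-14] → .
    (3,5)@(7, 11): e=[-12,14,122] → .
    (4,5)@(9, 11): e=[-8,30,102] → .
    (5,5)@(11, 11): e=[-4,46,82] → .
    (6,5)@(13, 11): e=[0,62,62] → X  [on edge]
  covered (16 px):
    . . . . . . . . . . . .
    . . . . . . . . . . . .
    . . . . . X X . . . . .
    . . . . X X X X . . . .
    . . . X X X X X X . . .
    . . . . . . X X X X . .
    . . . . . . . . . . . .
    . . . . . . . . . . . .
    . . . . . . . . . . . .
T1:
  2·area = 50  (B↔C swapped to make it positive)
  edge (22, 14)→(5, 11): d=(-17,-3) inclusive
  edge (5, 11)→(16, 10): d=(11,-1) inclusive
  edge (16, 10)→(22, 14): d=(6,4) inclusive
    (2,5)@(5, 11): e=[0,0,50] → X  [on edge]
    (3,5)@(7, 11): e=[6,2,42] → X
    (4,5)@(9, 11): e=[12,4,34] → X
    (5,5)@(11, 11): e=[18,6,26] → X
    (6,5)@(13, 11): e=[24,8,18] → X
    (7,5)@(15, 11): e=[30,10,10] → X
    (8,5)@(17, 11): e=[36,12,2] → X
    (9,5)@(19, 11): e=[42,14,-6] → .
    (2,6)@(5, 13): e=[-34,22,62] → .
    (3,6)@(7, 13): e=[-28,24,54] → .
    (4,6)@(9, 13): e=[-22,26,46] → .
    (5,6)@(11, 13): e=[-16,28,38] → .
  covered (9 px):
    . . . . . . . . . . . .
    . . . . . . . . . . . .
    . . . . . . . . . . . .
    . . . . . . . . . . . .
    . . . . . . . . . . . .
    . . X X X X X X X . . .
    . . . . . . . . X X . .
    . . . . . . . . . . . .
    . . . . . . . . . . . .
T2:
  2·area = 164  (B↔C swapped to make it positive)
  edge (11, 11)→(18, 0): d=(7,-11) inclusive
  edge (18, 0)→(24, 14): d=(6,14) inclusive
  edge (24, 14)→(11, 11): d=(-13,-3) inclusive
    (8,1)@(17, 3): e=[10,32,122] → X
    (9,1)@(19, 3): e=[32,4,128] → X
    (10,1)@(21, 3): e=[54,-24,134] → .
    (7,2)@(15, 5): e=[2,72,90] → X
    (10,2)@(21, 5): e=[68,-12,108] → .
    (7,3)@(15, 7): e=[16,84,64] → X
    (10,3)@(21, 7): e=[82,0,82] → X  [on edge]
    (11,3)@(23, 7): e=[104,-28,88] → .
    (6,4)@(13, 9): e=[8,124,32] → X
    (11,4)@(23, 9): e=[118,-16,62] → .
    (5,5)@(11, 11): e=[0,164,0] → X  [on edge]
    (11,5)@(23, 11): e=[132,-4,36] → .
  covered (22 px):
    . . . . . . . . . . . .
    . . . . . . . . X X . .
    . . . . . . . X X X . .
    . . . . . . . X X X X .
    . . . . . . X X X X X .
    . . . . . X X X X X X .
    . . . . . . . . . . X X
    . . . . . . . . . . . .
    . . . . . . . . . . . .
T3:
  2·area = 106  (B↔C swapped to make it positive)
  edge (24, 8)→(19, 17): d=(-5,9) inclusive
  edge (19, 17)→(10, 12): d=(-9,-5) inclusive
  edge (10, 12)→(24, 8): d=(14,-4) inclusive
    (0,3)@(1, 7): e=[212,0,-106] → .  [on edge]
    (10,4)@(21, 9): e=[22,82,2] → X
    (11,4)@(23, 9): e=[4,92,10] → X
    (7,5)@(15, 11): e=[66,34,6] → X
    (8,5)@(17, 11): e=[48,44,14] → X
    (9,5)@(19, 11): e=[30,54,22] → X
    (11,5)@(23, 11): e=[-6,74,38] → .
    (6,6)@(13, 13): e=[74,6,26] → X
    (11,6)@(23, 13): e=[-16,56,66] → .
    (6,7)@(13, 15): e=[64,-12,54] → .
    (7,7)@(15, 15): e=[46,-2,62] → .
    (8,7)@(17, 15): e=[28,8,70] → X
    (9,8)@(19, 17): e=[0,0,106] → X  [on edge]
  covered (14 px):
    . . . . . . . . . . . .
    . . . . . . . . . . . .
    . . . . . . . . . . . .
    . . . . . . . . . . . .
    . . . . . . . . . . X X
    . . . . . . . X X X X .
    . . . . . . X X X X X .
    . . . . . . . . X X . .
    . . . . . . . . . X . .
T4:
  2·area = 44
  edge (20, 4)→(12, 8): d=(-8,4) inclusive
  edge (12, 8)→(15, 1): d=(3,-7) inclusive
  edge (15, 1)→(20, 4): d=(5,3) inclusive
    (7,0)@(15, 1): e=[44,0,0] → X  [on edge]
    (8,0)@(17, 1): e=[36,14,-6] → .
    (7,1)@(15, 3): e=[28,6,10] → X
    (8,1)@(17, 3): e=[20,20,4] → X
    (9,1)@(19, 3): e=[12,34,-2] → .
    (7,2)@(15, 5): e=[12,12,20] → X
    (9,2)@(19, 5): e=[-4,40,8] → .
    (6,3)@(13, 7): e=[4,4,36] → X
    (7,3)@(15, 7): e=[-4,18,30] → .
    (8,3)@(17, 7): e=[-12,32,24] → .
    (6,4)@(13, 9): e=[-12,10,46] → .
    (4,7)@(9, 15): e=[-44,0,88] → .  [on edge]
  covered (6 px):
    . . . . . . . X . . . .
    . . . . . . . X X . . .
    . . . . . . . X X . . .
    . . . . . . X . . . . .
    . . . . . . . . . . . .
    . . . . . . . . . . . .
    . . . . . . . . . . . .
    . . . . . . . . . . . .
    . . . . . . . . . . . .

Z-buffer (winner per pixel, '.' = empty):
  . . . . . . . 4 . . . .
  . . . . . . . 4 4 2 . .
  . . . . . 0 0 4 4 2 . .
  . . . . 0 0 4 2 2 2 2 .
  . . . 0 0 0 2 2 2 2 3 3
  . . 1 1 1 2 2 3 3 3 3 .
  . . . . . . 3 3 3 3 3 2
  . . . . . . . . 3 3 . .
  . . . . . . . . . 3 . .

Final: 0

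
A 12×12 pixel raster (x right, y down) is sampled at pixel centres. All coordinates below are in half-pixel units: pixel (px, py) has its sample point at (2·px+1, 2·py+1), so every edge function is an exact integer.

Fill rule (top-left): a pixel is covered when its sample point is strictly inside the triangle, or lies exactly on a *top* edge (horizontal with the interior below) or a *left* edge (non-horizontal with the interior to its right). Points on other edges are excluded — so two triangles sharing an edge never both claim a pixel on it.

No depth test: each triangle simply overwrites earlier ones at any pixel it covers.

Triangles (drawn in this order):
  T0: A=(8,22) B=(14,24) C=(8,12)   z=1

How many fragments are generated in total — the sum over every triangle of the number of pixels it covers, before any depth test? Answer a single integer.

T0:
  2·area = 60  (B↔C swapped to make it positive)
  edge (8, 22)→(8, 12): d=(0,-10) top-left  bias=+0
  edge (8, 12)→(14, 24): d=(6,12) right/bottom  bias=-1
  edge (14, 24)→(8, 22): d=(-6,-2) top-left  bias=+0
    (4,7)@(9, 15): e=[10,6,44] → #
    (5,7)@(11, 15): e=[30,-18,48] → ·
    (4,8)@(9, 17): e=[10,18,32] → #
    (5,8)@(11, 17): e=[30,-6,36] → ·
    (4,9)@(9, 19): e=[10,30,20] → #
    (5,9)@(11, 19): e=[30,6,24] → #
    (6,9)@(13, 19): e=[50,-18,28] → ·
    (2,10)@(5, 21): e=[-30,90,0] → ·  [on edge]
    (4,10)@(9, 21): e=[10,42,8] → #
    (6,10)@(13, 21): e=[50,-6,16] → ·
    (4,11)@(9, 23): e=[10,54,-4] → ·
    (5,11)@(11, 23): e=[30,30,0] → #  [on edge]
  covered (8 px):
    · · · · · · · · · · · ·
    · · · · · · · · · · · ·
    · · · · · · · · · · · ·
    · · · · · · · · · · · ·
    · · · · · · · · · · · ·
    · · · · · · · · · · · ·
    · · · · · · · · · · · ·
    · · · · # · · · · · · ·
    · · · · # · · · · · · ·
    · · · · # # · · · · · ·
    · · · · # # · · · · · ·
    · · · · · # # · · · · ·

Answer: 8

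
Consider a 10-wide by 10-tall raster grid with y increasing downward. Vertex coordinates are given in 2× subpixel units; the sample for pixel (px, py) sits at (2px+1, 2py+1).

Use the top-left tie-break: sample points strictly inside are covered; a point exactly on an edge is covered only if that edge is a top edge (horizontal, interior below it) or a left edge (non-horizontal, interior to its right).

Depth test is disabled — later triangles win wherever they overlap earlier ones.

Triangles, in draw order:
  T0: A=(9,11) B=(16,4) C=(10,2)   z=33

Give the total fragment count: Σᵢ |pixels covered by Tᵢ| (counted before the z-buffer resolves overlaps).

T0:
  2·area = 56  (B↔C swapped to make it positive)
  edge (9, 11)→(10, 2): d=(1,-9) top-left  bias=+0
  edge (10, 2)→(16, 4): d=(6,2) right/bottom  bias=-1
  edge (16, 4)→(9, 11): d=(-7,7) right/bottom  bias=-1
    (3,0)@(7, 1): e=[-28,0,84] → .  [on edge]
    (9,0)@(19, 1): e=[80,-24,0] → .  [on edge]
    (5,1)@(11, 3): e=[10,4,42] → X
    (6,1)@(13, 3): e=[28,0,28] → .  [on edge]
    (8,1)@(17, 3): e=[64,-8,0] → .  [on edge]
    (5,2)@(11, 5): e=[12,16,28] → X
    (6,2)@(13, 5): e=[30,12,14] → X
    (7,2)@(15, 5): e=[48,8,0] → .  [on edge]
    (9,2)@(19, 5): e=[84,0,-28] → .  [on edge]
    (5,3)@(11, 7): e=[14,28,14] → X
    (6,3)@(13, 7): e=[32,24,0] → .  [on edge]
    (5,4)@(11, 9): e=[16,40,0] → .  [on edge]
    (4,5)@(9, 11): e=[0,56,0] → .  [on edge]
    (3,6)@(7, 13): e=[-16,72,0] → .  [on edge]
    (2,7)@(5, 15): e=[-32,88,0] → .  [on edge]
    (1,8)@(3, 17): e=[-48,104,0] → .  [on edge]
    (0,9)@(1, 19): e=[-64,120,0] → .  [on edge]
  covered (4 px):
    . . . . . . . . . .
    . . . . . X . . . .
    . . . . . X X . . .
    . . . . . X . . . .
    . . . . . . . . . .
    . . . . . . . . . .
    . . . . . . . . . .
    . . . . . . . . . .
    . . . . . . . . . .
    . . . . . . . . . .

Answer: 4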